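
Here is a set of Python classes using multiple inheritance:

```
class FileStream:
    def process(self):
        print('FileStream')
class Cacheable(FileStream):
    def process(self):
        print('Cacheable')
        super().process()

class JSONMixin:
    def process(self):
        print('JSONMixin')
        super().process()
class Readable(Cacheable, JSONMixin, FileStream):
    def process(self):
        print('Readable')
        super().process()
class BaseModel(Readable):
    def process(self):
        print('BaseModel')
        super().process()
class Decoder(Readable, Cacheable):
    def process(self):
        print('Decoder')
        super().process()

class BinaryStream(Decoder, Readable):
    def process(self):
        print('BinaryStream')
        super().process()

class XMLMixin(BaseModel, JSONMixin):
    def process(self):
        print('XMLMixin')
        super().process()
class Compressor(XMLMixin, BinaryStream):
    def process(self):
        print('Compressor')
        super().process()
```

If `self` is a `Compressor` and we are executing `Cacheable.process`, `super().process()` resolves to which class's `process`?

JSONMixin

L[Compressor] = Compressor + merge(L[XMLMixin], L[BinaryStream], [XMLMixin BinaryStream])
  take XMLMixin:  [XMLMixin BaseModel Readable Cacheable JSONMixin FileStream object] + [BinaryStream Decoder Readable Cacheable JSONMixin FileStream object] + [XMLMixin BinaryStream]
  take BaseModel:  [BaseModel Readable Cacheable JSONMixin FileStream object] + [BinaryStream Decoder Readable Cacheable JSONMixin FileStream object] + [BinaryStream]
  take BinaryStream:  [Readable Cacheable JSONMixin FileStream object] + [BinaryStream Decoder Readable Cacheable JSONMixin FileStream object] + [BinaryStream]
  take Decoder:  [Readable Cacheable JSONMixin FileStream object] + [Decoder Readable Cacheable JSONMixin FileStream object]
  take Readable:  [Readable Cacheable JSONMixin FileStream object] + [Readable Cacheable JSONMixin FileStream object]
  take Cacheable:  [Cacheable JSONMixin FileStream object] + [Cacheable JSONMixin FileStream object]
  take JSONMixin:  [JSONMixin FileStream object] + [JSONMixin FileStream object]
  take FileStream:  [FileStream object] + [FileStream object]
  take object:  [object] + [object]
MRO: Compressor XMLMixin BaseModel BinaryStream Decoder Readable Cacheable JSONMixin FileStream object
super() in Cacheable.process on a Compressor instance goes to the class after Cacheable in Compressor's MRO: JSONMixin.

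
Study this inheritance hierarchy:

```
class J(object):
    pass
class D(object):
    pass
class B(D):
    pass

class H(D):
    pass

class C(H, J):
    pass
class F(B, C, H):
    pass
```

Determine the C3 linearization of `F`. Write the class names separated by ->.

L[F] = F + merge(L[B], L[C], L[H], [B C H])
  take B:  [B D object] + [C H D J object] + [H D object] + [B C H]
  take C:  [D object] + [C H D J object] + [H D object] + [C H]
  take H:  [D object] + [H D J object] + [H D object] + [H]
  take D:  [D object] + [D J object] + [D object]
  take J:  [object] + [J object] + [object]
  take object:  [object] + [object] + [object]

F -> B -> C -> H -> D -> J -> object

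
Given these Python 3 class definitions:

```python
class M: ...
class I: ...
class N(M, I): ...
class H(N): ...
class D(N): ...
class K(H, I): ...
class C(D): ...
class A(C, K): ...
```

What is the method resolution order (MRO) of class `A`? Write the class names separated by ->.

A -> C -> D -> K -> H -> N -> M -> I -> object

L[A] = A + merge(L[C], L[K], [C K])
  take C:  [C D N M I object] + [K H N M I object] + [C K]
  take D:  [D N M I object] + [K H N M I object] + [K]
  take K:  [N M I object] + [K H N M I object] + [K]
  take H:  [N M I object] + [H N M I object]
  take N:  [N M I object] + [N M I object]
  take M:  [M I object] + [M I object]
  take I:  [I object] + [I object]
  take object:  [object] + [object]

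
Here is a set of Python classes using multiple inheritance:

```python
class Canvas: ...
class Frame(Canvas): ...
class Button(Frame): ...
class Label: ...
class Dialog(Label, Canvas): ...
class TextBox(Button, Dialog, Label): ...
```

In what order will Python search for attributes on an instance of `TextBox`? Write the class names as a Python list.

[TextBox, Button, Frame, Dialog, Label, Canvas, object]

L[TextBox] = TextBox + merge(L[Button], L[Dialog], L[Label], [Button Dialog Label])
  take Button:  [Button Frame Canvas object] + [Dialog Label Canvas object] + [Label object] + [Button Dialog Label]
  take Frame:  [Frame Canvas object] + [Dialog Label Canvas object] + [Label object] + [Dialog Label]
  take Dialog:  [Canvas object] + [Dialog Label Canvas object] + [Label object] + [Dialog Label]
  take Label:  [Canvas object] + [Label Canvas object] + [Label object] + [Label]
  take Canvas:  [Canvas object] + [Canvas object] + [object]
  take object:  [object] + [object] + [object]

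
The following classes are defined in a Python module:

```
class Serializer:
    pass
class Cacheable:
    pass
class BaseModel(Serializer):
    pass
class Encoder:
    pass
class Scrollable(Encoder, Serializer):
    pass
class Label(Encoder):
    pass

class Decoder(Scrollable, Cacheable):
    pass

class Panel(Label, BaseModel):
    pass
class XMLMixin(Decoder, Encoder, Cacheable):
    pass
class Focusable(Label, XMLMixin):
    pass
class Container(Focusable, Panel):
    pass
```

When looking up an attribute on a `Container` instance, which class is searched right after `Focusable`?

L[Container] = Container + merge(L[Focusable], L[Panel], [Focusable Panel])
  take Focusable:  [Focusable Label XMLMixin Decoder Scrollable Encoder Serializer Cacheable object] + [Panel Label Encoder BaseModel Serializer object] + [Focusable Panel]
  take Panel:  [Label XMLMixin Decoder Scrollable Encoder Serializer Cacheable object] + [Panel Label Encoder BaseModel Serializer object] + [Panel]
  take Label:  [Label XMLMixin Decoder Scrollable Encoder Serializer Cacheable object] + [Label Encoder BaseModel Serializer object]
  take XMLMixin:  [XMLMixin Decoder Scrollable Encoder Serializer Cacheable object] + [Encoder BaseModel Serializer object]
  take Decoder:  [Decoder Scrollable Encoder Serializer Cacheable object] + [Encoder BaseModel Serializer object]
  take Scrollable:  [Scrollable Encoder Serializer Cacheable object] + [Encoder BaseModel Serializer object]
  take Encoder:  [Encoder Serializer Cacheable object] + [Encoder BaseModel Serializer object]
  take BaseModel:  [Serializer Cacheable object] + [BaseModel Serializer object]
  take Serializer:  [Serializer Cacheable object] + [Serializer object]
  take Cacheable:  [Cacheable object] + [object]
  take object:  [object] + [object]
MRO: Container Focusable Panel Label XMLMixin Decoder Scrollable Encoder BaseModel Serializer Cacheable object
Focusable is at position 1; next is Panel.

Panel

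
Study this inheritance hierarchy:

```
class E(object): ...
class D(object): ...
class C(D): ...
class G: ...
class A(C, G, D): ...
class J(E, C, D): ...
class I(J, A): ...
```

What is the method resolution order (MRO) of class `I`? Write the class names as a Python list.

[I, J, E, A, C, G, D, object]

L[I] = I + merge(L[J], L[A], [J A])
  take J:  [J E C D object] + [A C G D object] + [J A]
  take E:  [E C D object] + [A C G D object] + [A]
  take A:  [C D object] + [A C G D object] + [A]
  take C:  [C D object] + [C G D object]
  take G:  [D object] + [G D object]
  take D:  [D object] + [D object]
  take object:  [object] + [object]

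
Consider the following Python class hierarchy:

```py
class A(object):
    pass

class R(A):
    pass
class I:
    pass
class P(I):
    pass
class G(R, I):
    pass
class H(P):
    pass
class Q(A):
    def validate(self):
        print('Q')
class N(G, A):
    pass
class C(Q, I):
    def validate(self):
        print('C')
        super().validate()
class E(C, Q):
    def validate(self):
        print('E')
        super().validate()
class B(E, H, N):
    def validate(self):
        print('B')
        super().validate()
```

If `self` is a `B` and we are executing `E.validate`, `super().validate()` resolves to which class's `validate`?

C

L[B] = B + merge(L[E], L[H], L[N], [E H N])
  take E:  [E C Q A I object] + [H P I object] + [N G R A I object] + [E H N]
  take C:  [C Q A I object] + [H P I object] + [N G R A I object] + [H N]
  take Q:  [Q A I object] + [H P I object] + [N G R A I object] + [H N]
  take H:  [A I object] + [H P I object] + [N G R A I object] + [H N]
  take P:  [A I object] + [P I object] + [N G R A I object] + [N]
  take N:  [A I object] + [I object] + [N G R A I object] + [N]
  take G:  [A I object] + [I object] + [G R A I object]
  take R:  [A I object] + [I object] + [R A I object]
  take A:  [A I object] + [I object] + [A I object]
  take I:  [I object] + [I object] + [I object]
  take object:  [object] + [object] + [object]
MRO: B E C Q H P N G R A I object
super() in E.validate on a B instance goes to the class after E in B's MRO: C.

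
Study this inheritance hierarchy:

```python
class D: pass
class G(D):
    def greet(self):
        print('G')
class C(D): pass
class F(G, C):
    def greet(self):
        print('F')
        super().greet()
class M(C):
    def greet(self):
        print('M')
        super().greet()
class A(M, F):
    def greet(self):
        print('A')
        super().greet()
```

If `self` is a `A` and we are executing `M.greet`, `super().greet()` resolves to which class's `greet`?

F

L[A] = A + merge(L[M], L[F], [M F])
  take M:  [M C D object] + [F G C D object] + [M F]
  take F:  [C D object] + [F G C D object] + [F]
  take G:  [C D object] + [G C D object]
  take C:  [C D object] + [C D object]
  take D:  [D object] + [D object]
  take object:  [object] + [object]
MRO: A M F G C D object
super() in M.greet on a A instance goes to the class after M in A's MRO: F.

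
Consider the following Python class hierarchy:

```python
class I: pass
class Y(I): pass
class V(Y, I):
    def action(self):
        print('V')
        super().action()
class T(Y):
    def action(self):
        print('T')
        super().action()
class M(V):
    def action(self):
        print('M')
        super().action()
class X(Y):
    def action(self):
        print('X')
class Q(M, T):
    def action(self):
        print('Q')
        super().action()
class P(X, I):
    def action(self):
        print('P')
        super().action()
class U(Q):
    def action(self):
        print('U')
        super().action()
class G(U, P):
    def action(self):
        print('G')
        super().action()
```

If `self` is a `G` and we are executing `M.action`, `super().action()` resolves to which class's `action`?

L[G] = G + merge(L[U], L[P], [U P])
  take U:  [U Q M V T Y I object] + [P X Y I object] + [U P]
  take Q:  [Q M V T Y I object] + [P X Y I object] + [P]
  take M:  [M V T Y I object] + [P X Y I object] + [P]
  take V:  [V T Y I object] + [P X Y I object] + [P]
  take T:  [T Y I object] + [P X Y I object] + [P]
  take P:  [Y I object] + [P X Y I object] + [P]
  take X:  [Y I object] + [X Y I object]
  take Y:  [Y I object] + [Y I object]
  take I:  [I object] + [I object]
  take object:  [object] + [object]
MRO: G U Q M V T P X Y I object
super() in M.action on a G instance goes to the class after M in G's MRO: V.

V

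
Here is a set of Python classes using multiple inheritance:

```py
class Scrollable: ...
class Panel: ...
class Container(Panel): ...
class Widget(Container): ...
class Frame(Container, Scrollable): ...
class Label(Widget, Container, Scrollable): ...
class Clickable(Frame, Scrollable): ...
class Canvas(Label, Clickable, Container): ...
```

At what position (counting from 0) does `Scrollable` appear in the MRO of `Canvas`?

7

L[Canvas] = Canvas + merge(L[Label], L[Clickable], L[Container], [Label Clickable Container])
  take Label:  [Label Widget Container Panel Scrollable object] + [Clickable Frame Container Panel Scrollable object] + [Container Panel object] + [Label Clickable Container]
  take Widget:  [Widget Container Panel Scrollable object] + [Clickable Frame Container Panel Scrollable object] + [Container Panel object] + [Clickable Container]
  take Clickable:  [Container Panel Scrollable object] + [Clickable Frame Container Panel Scrollable object] + [Container Panel object] + [Clickable Container]
  take Frame:  [Container Panel Scrollable object] + [Frame Container Panel Scrollable object] + [Container Panel object] + [Container]
  take Container:  [Container Panel Scrollable object] + [Container Panel Scrollable object] + [Container Panel object] + [Container]
  take Panel:  [Panel Scrollable object] + [Panel Scrollable object] + [Panel object]
  take Scrollable:  [Scrollable object] + [Scrollable object] + [object]
  take object:  [object] + [object] + [object]
MRO: Canvas Label Widget Clickable Frame Container Panel Scrollable object
Scrollable sits at index 7.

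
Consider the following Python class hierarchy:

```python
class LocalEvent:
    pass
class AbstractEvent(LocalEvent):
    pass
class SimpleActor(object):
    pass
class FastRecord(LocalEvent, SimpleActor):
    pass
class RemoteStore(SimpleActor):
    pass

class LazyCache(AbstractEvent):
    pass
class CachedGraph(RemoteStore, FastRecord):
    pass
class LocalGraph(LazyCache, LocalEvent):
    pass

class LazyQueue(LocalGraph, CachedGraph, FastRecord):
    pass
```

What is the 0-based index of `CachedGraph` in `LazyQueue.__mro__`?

4

L[LazyQueue] = LazyQueue + merge(L[LocalGraph], L[CachedGraph], L[FastRecord], [LocalGraph CachedGraph FastRecord])
  take LocalGraph:  [LocalGraph LazyCache AbstractEvent LocalEvent object] + [CachedGraph RemoteStore FastRecord LocalEvent SimpleActor object] + [FastRecord LocalEvent SimpleActor object] + [LocalGraph CachedGraph FastRecord]
  take LazyCache:  [LazyCache AbstractEvent LocalEvent object] + [CachedGraph RemoteStore FastRecord LocalEvent SimpleActor object] + [FastRecord LocalEvent SimpleActor object] + [CachedGraph FastRecord]
  take AbstractEvent:  [AbstractEvent LocalEvent object] + [CachedGraph RemoteStore FastRecord LocalEvent SimpleActor object] + [FastRecord LocalEvent SimpleActor object] + [CachedGraph FastRecord]
  take CachedGraph:  [LocalEvent object] + [CachedGraph RemoteStore FastRecord LocalEvent SimpleActor object] + [FastRecord LocalEvent SimpleActor object] + [CachedGraph FastRecord]
  take RemoteStore:  [LocalEvent object] + [RemoteStore FastRecord LocalEvent SimpleActor object] + [FastRecord LocalEvent SimpleActor object] + [FastRecord]
  take FastRecord:  [LocalEvent object] + [FastRecord LocalEvent SimpleActor object] + [FastRecord LocalEvent SimpleActor object] + [FastRecord]
  take LocalEvent:  [LocalEvent object] + [LocalEvent SimpleActor object] + [LocalEvent SimpleActor object]
  take SimpleActor:  [object] + [SimpleActor object] + [SimpleActor object]
  take object:  [object] + [object] + [object]
MRO: LazyQueue LocalGraph LazyCache AbstractEvent CachedGraph RemoteStore FastRecord LocalEvent SimpleActor object
CachedGraph sits at index 4.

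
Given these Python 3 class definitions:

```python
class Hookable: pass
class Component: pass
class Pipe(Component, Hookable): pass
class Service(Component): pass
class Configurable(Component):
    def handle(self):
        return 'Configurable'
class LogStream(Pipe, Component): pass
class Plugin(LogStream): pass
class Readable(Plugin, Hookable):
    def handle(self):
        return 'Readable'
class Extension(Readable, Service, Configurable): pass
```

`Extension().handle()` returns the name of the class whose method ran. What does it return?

L[Extension] = Extension + merge(L[Readable], L[Service], L[Configurable], [Readable Service Configurable])
  take Readable:  [Readable Plugin LogStream Pipe Component Hookable object] + [Service Component object] + [Configurable Component object] + [Readable Service Configurable]
  take Plugin:  [Plugin LogStream Pipe Component Hookable object] + [Service Component object] + [Configurable Component object] + [Service Configurable]
  take LogStream:  [LogStream Pipe Component Hookable object] + [Service Component object] + [Configurable Component object] + [Service Configurable]
  take Pipe:  [Pipe Component Hookable object] + [Service Component object] + [Configurable Component object] + [Service Configurable]
  take Service:  [Component Hookable object] + [Service Component object] + [Configurable Component object] + [Service Configurable]
  take Configurable:  [Component Hookable object] + [Component object] + [Configurable Component object] + [Configurable]
  take Component:  [Component Hookable object] + [Component object] + [Component object]
  take Hookable:  [Hookable object] + [object] + [object]
  take object:  [object] + [object] + [object]
MRO: Extension Readable Plugin LogStream Pipe Service Configurable Component Hookable object
handle is defined in: Configurable, Readable. First along the MRO is Readable.

Readable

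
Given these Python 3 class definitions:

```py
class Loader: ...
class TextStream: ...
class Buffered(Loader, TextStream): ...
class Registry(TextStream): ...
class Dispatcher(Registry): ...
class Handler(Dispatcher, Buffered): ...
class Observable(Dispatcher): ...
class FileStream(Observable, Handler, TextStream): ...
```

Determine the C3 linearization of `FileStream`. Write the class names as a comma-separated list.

L[FileStream] = FileStream + merge(L[Observable], L[Handler], L[TextStream], [Observable Handler TextStream])
  take Observable:  [Observable Dispatcher Registry TextStream object] + [Handler Dispatcher Registry Buffered Loader TextStream object] + [TextStream object] + [Observable Handler TextStream]
  take Handler:  [Dispatcher Registry TextStream object] + [Handler Dispatcher Registry Buffered Loader TextStream object] + [TextStream object] + [Handler TextStream]
  take Dispatcher:  [Dispatcher Registry TextStream object] + [Dispatcher Registry Buffered Loader TextStream object] + [TextStream object] + [TextStream]
  take Registry:  [Registry TextStream object] + [Registry Buffered Loader TextStream object] + [TextStream object] + [TextStream]
  take Buffered:  [TextStream object] + [Buffered Loader TextStream object] + [TextStream object] + [TextStream]
  take Loader:  [TextStream object] + [Loader TextStream object] + [TextStream object] + [TextStream]
  take TextStream:  [TextStream object] + [TextStream object] + [TextStream object] + [TextStream]
  take object:  [object] + [object] + [object]

FileStream, Observable, Handler, Dispatcher, Registry, Buffered, Loader, TextStream, object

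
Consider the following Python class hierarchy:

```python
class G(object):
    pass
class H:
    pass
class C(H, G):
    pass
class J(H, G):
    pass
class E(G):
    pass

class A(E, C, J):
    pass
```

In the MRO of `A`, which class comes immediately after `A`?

E

L[A] = A + merge(L[E], L[C], L[J], [E C J])
  take E:  [E G object] + [C H G object] + [J H G object] + [E C J]
  take C:  [G object] + [C H G object] + [J H G object] + [C J]
  take J:  [G object] + [H G object] + [J H G object] + [J]
  take H:  [G object] + [H G object] + [H G object]
  take G:  [G object] + [G object] + [G object]
  take object:  [object] + [object] + [object]
MRO: A E C J H G object
A is at position 0; next is E.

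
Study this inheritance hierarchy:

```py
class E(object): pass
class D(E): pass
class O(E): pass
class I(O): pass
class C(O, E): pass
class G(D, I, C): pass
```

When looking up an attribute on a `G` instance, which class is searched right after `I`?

L[G] = G + merge(L[D], L[I], L[C], [D I C])
  take D:  [D E object] + [I O E object] + [C O E object] + [D I C]
  take I:  [E object] + [I O E object] + [C O E object] + [I C]
  take C:  [E object] + [O E object] + [C O E object] + [C]
  take O:  [E object] + [O E object] + [O E object]
  take E:  [E object] + [E object] + [E object]
  take object:  [object] + [object] + [object]
MRO: G D I C O E object
I is at position 2; next is C.

C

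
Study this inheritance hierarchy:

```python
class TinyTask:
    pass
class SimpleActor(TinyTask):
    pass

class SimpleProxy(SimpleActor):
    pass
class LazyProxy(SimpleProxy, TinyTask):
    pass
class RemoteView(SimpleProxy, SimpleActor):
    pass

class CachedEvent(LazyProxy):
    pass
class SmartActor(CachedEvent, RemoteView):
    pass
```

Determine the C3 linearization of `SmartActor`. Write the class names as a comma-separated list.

L[SmartActor] = SmartActor + merge(L[CachedEvent], L[RemoteView], [CachedEvent RemoteView])
  take CachedEvent:  [CachedEvent LazyProxy SimpleProxy SimpleActor TinyTask object] + [RemoteView SimpleProxy SimpleActor TinyTask object] + [CachedEvent RemoteView]
  take LazyProxy:  [LazyProxy SimpleProxy SimpleActor TinyTask object] + [RemoteView SimpleProxy SimpleActor TinyTask object] + [RemoteView]
  take RemoteView:  [SimpleProxy SimpleActor TinyTask object] + [RemoteView SimpleProxy SimpleActor TinyTask object] + [RemoteView]
  take SimpleProxy:  [SimpleProxy SimpleActor TinyTask object] + [SimpleProxy SimpleActor TinyTask object]
  take SimpleActor:  [SimpleActor TinyTask object] + [SimpleActor TinyTask object]
  take TinyTask:  [TinyTask object] + [TinyTask object]
  take object:  [object] + [object]

SmartActor, CachedEvent, LazyProxy, RemoteView, SimpleProxy, SimpleActor, TinyTask, object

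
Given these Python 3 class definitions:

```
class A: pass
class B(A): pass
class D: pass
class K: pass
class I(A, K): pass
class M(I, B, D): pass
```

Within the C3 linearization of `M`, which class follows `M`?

I

L[M] = M + merge(L[I], L[B], L[D], [I B D])
  take I:  [I A K object] + [B A object] + [D object] + [I B D]
  take B:  [A K object] + [B A object] + [D object] + [B D]
  take A:  [A K object] + [A object] + [D object] + [D]
  take K:  [K object] + [object] + [D object] + [D]
  take D:  [object] + [object] + [D object] + [D]
  take object:  [object] + [object] + [object]
MRO: M I B A K D object
M is at position 0; next is I.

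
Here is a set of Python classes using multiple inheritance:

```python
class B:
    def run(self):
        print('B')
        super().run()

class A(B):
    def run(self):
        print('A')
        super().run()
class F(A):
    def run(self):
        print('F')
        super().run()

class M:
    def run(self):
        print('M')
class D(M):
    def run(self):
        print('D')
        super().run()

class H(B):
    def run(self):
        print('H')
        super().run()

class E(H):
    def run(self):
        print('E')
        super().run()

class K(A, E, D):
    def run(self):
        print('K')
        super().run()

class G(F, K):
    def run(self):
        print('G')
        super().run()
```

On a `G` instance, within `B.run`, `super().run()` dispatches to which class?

L[G] = G + merge(L[F], L[K], [F K])
  take F:  [F A B object] + [K A E H B D M object] + [F K]
  take K:  [A B object] + [K A E H B D M object] + [K]
  take A:  [A B object] + [A E H B D M object]
  take E:  [B object] + [E H B D M object]
  take H:  [B object] + [H B D M object]
  take B:  [B object] + [B D M object]
  take D:  [object] + [D M object]
  take M:  [object] + [M object]
  take object:  [object] + [object]
MRO: G F K A E H B D M object
super() in B.run on a G instance goes to the class after B in G's MRO: D.

D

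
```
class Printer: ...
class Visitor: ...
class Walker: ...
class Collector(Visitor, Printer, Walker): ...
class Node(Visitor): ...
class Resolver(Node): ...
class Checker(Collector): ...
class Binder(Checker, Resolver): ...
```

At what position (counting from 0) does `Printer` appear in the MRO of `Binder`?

6

L[Binder] = Binder + merge(L[Checker], L[Resolver], [Checker Resolver])
  take Checker:  [Checker Collector Visitor Printer Walker object] + [Resolver Node Visitor object] + [Checker Resolver]
  take Collector:  [Collector Visitor Printer Walker object] + [Resolver Node Visitor object] + [Resolver]
  take Resolver:  [Visitor Printer Walker object] + [Resolver Node Visitor object] + [Resolver]
  take Node:  [Visitor Printer Walker object] + [Node Visitor object]
  take Visitor:  [Visitor Printer Walker object] + [Visitor object]
  take Printer:  [Printer Walker object] + [object]
  take Walker:  [Walker object] + [object]
  take object:  [object] + [object]
MRO: Binder Checker Collector Resolver Node Visitor Printer Walker object
Printer sits at index 6.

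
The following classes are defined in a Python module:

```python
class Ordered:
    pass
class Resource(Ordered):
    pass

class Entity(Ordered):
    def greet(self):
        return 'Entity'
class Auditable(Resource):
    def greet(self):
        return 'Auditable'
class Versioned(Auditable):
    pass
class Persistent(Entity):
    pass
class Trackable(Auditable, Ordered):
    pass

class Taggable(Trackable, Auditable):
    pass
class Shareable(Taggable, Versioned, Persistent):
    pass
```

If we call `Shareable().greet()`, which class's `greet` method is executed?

L[Shareable] = Shareable + merge(L[Taggable], L[Versioned], L[Persistent], [Taggable Versioned Persistent])
  take Taggable:  [Taggable Trackable Auditable Resource Ordered object] + [Versioned Auditable Resource Ordered object] + [Persistent Entity Ordered object] + [Taggable Versioned Persistent]
  take Trackable:  [Trackable Auditable Resource Ordered object] + [Versioned Auditable Resource Ordered object] + [Persistent Entity Ordered object] + [Versioned Persistent]
  take Versioned:  [Auditable Resource Ordered object] + [Versioned Auditable Resource Ordered object] + [Persistent Entity Ordered object] + [Versioned Persistent]
  take Auditable:  [Auditable Resource Ordered object] + [Auditable Resource Ordered object] + [Persistent Entity Ordered object] + [Persistent]
  take Resource:  [Resource Ordered object] + [Resource Ordered object] + [Persistent Entity Ordered object] + [Persistent]
  take Persistent:  [Ordered object] + [Ordered object] + [Persistent Entity Ordered object] + [Persistent]
  take Entity:  [Ordered object] + [Ordered object] + [Entity Ordered object]
  take Ordered:  [Ordered object] + [Ordered object] + [Ordered object]
  take object:  [object] + [object] + [object]
MRO: Shareable Taggable Trackable Versioned Auditable Resource Persistent Entity Ordered object
greet is defined in: Auditable, Entity. First along the MRO is Auditable.

Auditable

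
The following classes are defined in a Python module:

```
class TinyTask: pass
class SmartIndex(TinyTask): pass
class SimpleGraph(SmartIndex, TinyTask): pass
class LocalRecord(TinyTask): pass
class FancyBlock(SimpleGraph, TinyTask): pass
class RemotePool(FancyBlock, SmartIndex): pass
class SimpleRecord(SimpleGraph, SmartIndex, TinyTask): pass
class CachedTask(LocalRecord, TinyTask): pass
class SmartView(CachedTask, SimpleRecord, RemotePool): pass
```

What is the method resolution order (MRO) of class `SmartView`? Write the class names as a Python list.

L[SmartView] = SmartView + merge(L[CachedTask], L[SimpleRecord], L[RemotePool], [CachedTask SimpleRecord RemotePool])
  take CachedTask:  [CachedTask LocalRecord TinyTask object] + [SimpleRecord SimpleGraph SmartIndex TinyTask object] + [RemotePool FancyBlock SimpleGraph SmartIndex TinyTask object] + [CachedTask SimpleRecord RemotePool]
  take LocalRecord:  [LocalRecord TinyTask object] + [SimpleRecord SimpleGraph SmartIndex TinyTask object] + [RemotePool FancyBlock SimpleGraph SmartIndex TinyTask object] + [SimpleRecord RemotePool]
  take SimpleRecord:  [TinyTask object] + [SimpleRecord SimpleGraph SmartIndex TinyTask object] + [RemotePool FancyBlock SimpleGraph SmartIndex TinyTask object] + [SimpleRecord RemotePool]
  take RemotePool:  [TinyTask object] + [SimpleGraph SmartIndex TinyTask object] + [RemotePool FancyBlock SimpleGraph SmartIndex TinyTask object] + [RemotePool]
  take FancyBlock:  [TinyTask object] + [SimpleGraph SmartIndex TinyTask object] + [FancyBlock SimpleGraph SmartIndex TinyTask object]
  take SimpleGraph:  [TinyTask object] + [SimpleGraph SmartIndex TinyTask object] + [SimpleGraph SmartIndex TinyTask object]
  take SmartIndex:  [TinyTask object] + [SmartIndex TinyTask object] + [SmartIndex TinyTask object]
  take TinyTask:  [TinyTask object] + [TinyTask object] + [TinyTask object]
  take object:  [object] + [object] + [object]

[SmartView, CachedTask, LocalRecord, SimpleRecord, RemotePool, FancyBlock, SimpleGraph, SmartIndex, TinyTask, object]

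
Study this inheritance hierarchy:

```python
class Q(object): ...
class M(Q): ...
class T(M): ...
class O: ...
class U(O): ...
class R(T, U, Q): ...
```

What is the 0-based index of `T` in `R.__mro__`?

1

L[R] = R + merge(L[T], L[U], L[Q], [T U Q])
  take T:  [T M Q object] + [U O object] + [Q object] + [T U Q]
  take M:  [M Q object] + [U O object] + [Q object] + [U Q]
  take U:  [Q object] + [U O object] + [Q object] + [U Q]
  take Q:  [Q object] + [O object] + [Q object] + [Q]
  take O:  [object] + [O object] + [object]
  take object:  [object] + [object] + [object]
MRO: R T M U Q O object
T sits at index 1.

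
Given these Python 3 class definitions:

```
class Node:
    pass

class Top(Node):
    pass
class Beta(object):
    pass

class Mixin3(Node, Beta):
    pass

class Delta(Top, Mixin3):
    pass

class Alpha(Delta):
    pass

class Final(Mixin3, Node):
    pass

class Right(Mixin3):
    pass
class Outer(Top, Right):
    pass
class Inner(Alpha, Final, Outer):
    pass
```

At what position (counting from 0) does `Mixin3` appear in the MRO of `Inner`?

7

L[Inner] = Inner + merge(L[Alpha], L[Final], L[Outer], [Alpha Final Outer])
  take Alpha:  [Alpha Delta Top Mixin3 Node Beta object] + [Final Mixin3 Node Beta object] + [Outer Top Right Mixin3 Node Beta object] + [Alpha Final Outer]
  take Delta:  [Delta Top Mixin3 Node Beta object] + [Final Mixin3 Node Beta object] + [Outer Top Right Mixin3 Node Beta object] + [Final Outer]
  take Final:  [Top Mixin3 Node Beta object] + [Final Mixin3 Node Beta object] + [Outer Top Right Mixin3 Node Beta object] + [Final Outer]
  take Outer:  [Top Mixin3 Node Beta object] + [Mixin3 Node Beta object] + [Outer Top Right Mixin3 Node Beta object] + [Outer]
  take Top:  [Top Mixin3 Node Beta object] + [Mixin3 Node Beta object] + [Top Right Mixin3 Node Beta object]
  take Right:  [Mixin3 Node Beta object] + [Mixin3 Node Beta object] + [Right Mixin3 Node Beta object]
  take Mixin3:  [Mixin3 Node Beta object] + [Mixin3 Node Beta object] + [Mixin3 Node Beta object]
  take Node:  [Node Beta object] + [Node Beta object] + [Node Beta object]
  take Beta:  [Beta object] + [Beta object] + [Beta object]
  take object:  [object] + [object] + [object]
MRO: Inner Alpha Delta Final Outer Top Right Mixin3 Node Beta object
Mixin3 sits at index 7.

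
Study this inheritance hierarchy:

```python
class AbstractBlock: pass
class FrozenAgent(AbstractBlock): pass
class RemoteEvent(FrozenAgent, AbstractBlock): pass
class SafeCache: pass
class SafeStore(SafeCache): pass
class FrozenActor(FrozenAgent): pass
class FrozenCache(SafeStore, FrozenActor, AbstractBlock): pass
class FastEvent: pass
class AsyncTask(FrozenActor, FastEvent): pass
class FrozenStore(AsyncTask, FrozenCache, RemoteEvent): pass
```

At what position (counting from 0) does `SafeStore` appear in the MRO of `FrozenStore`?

3

L[FrozenStore] = FrozenStore + merge(L[AsyncTask], L[FrozenCache], L[RemoteEvent], [AsyncTask FrozenCache RemoteEvent])
  take AsyncTask:  [AsyncTask FrozenActor FrozenAgent AbstractBlock FastEvent object] + [FrozenCache SafeStore SafeCache FrozenActor FrozenAgent AbstractBlock object] + [RemoteEvent FrozenAgent AbstractBlock object] + [AsyncTask FrozenCache RemoteEvent]
  take FrozenCache:  [FrozenActor FrozenAgent AbstractBlock FastEvent object] + [FrozenCache SafeStore SafeCache FrozenActor FrozenAgent AbstractBlock object] + [RemoteEvent FrozenAgent AbstractBlock object] + [FrozenCache RemoteEvent]
  take SafeStore:  [FrozenActor FrozenAgent AbstractBlock FastEvent object] + [SafeStore SafeCache FrozenActor FrozenAgent AbstractBlock object] + [RemoteEvent FrozenAgent AbstractBlock object] + [RemoteEvent]
  take SafeCache:  [FrozenActor FrozenAgent AbstractBlock FastEvent object] + [SafeCache FrozenActor FrozenAgent AbstractBlock object] + [RemoteEvent FrozenAgent AbstractBlock object] + [RemoteEvent]
  take FrozenActor:  [FrozenActor FrozenAgent AbstractBlock FastEvent object] + [FrozenActor FrozenAgent AbstractBlock object] + [RemoteEvent FrozenAgent AbstractBlock object] + [RemoteEvent]
  take RemoteEvent:  [FrozenAgent AbstractBlock FastEvent object] + [FrozenAgent AbstractBlock object] + [RemoteEvent FrozenAgent AbstractBlock object] + [RemoteEvent]
  take FrozenAgent:  [FrozenAgent AbstractBlock FastEvent object] + [FrozenAgent AbstractBlock object] + [FrozenAgent AbstractBlock object]
  take AbstractBlock:  [AbstractBlock FastEvent object] + [AbstractBlock object] + [AbstractBlock object]
  take FastEvent:  [FastEvent object] + [object] + [object]
  take object:  [object] + [object] + [object]
MRO: FrozenStore AsyncTask FrozenCache SafeStore SafeCache FrozenActor RemoteEvent FrozenAgent AbstractBlock FastEvent object
SafeStore sits at index 3.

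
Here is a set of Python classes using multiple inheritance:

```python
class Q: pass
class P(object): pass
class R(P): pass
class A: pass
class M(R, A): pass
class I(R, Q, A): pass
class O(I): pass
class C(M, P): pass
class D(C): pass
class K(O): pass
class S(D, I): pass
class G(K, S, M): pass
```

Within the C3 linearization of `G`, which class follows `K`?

L[G] = G + merge(L[K], L[S], L[M], [K S M])
  take K:  [K O I R P Q A object] + [S D C M I R P Q A object] + [M R P A object] + [K S M]
  take O:  [O I R P Q A object] + [S D C M I R P Q A object] + [M R P A object] + [S M]
  take S:  [I R P Q A object] + [S D C M I R P Q A object] + [M R P A object] + [S M]
  take D:  [I R P Q A object] + [D C M I R P Q A object] + [M R P A object] + [M]
  take C:  [I R P Q A object] + [C M I R P Q A object] + [M R P A object] + [M]
  take M:  [I R P Q A object] + [M I R P Q A object] + [M R P A object] + [M]
  take I:  [I R P Q A object] + [I R P Q A object] + [R P A object]
  take R:  [R P Q A object] + [R P Q A object] + [R P A object]
  take P:  [P Q A object] + [P Q A object] + [P A object]
  take Q:  [Q A object] + [Q A object] + [A object]
  take A:  [A object] + [A object] + [A object]
  take object:  [object] + [object] + [object]
MRO: G K O S D C M I R P Q A object
K is at position 1; next is O.

O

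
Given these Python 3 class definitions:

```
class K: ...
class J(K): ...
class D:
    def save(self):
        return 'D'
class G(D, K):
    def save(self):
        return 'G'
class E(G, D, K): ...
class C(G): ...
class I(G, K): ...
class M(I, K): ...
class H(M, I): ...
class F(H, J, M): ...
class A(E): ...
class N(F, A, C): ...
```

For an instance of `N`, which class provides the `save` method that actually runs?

G

L[N] = N + merge(L[F], L[A], L[C], [F A C])
  take F:  [F H J M I G D K object] + [A E G D K object] + [C G D K object] + [F A C]
  take H:  [H J M I G D K object] + [A E G D K object] + [C G D K object] + [A C]
  take J:  [J M I G D K object] + [A E G D K object] + [C G D K object] + [A C]
  take M:  [M I G D K object] + [A E G D K object] + [C G D K object] + [A C]
  take I:  [I G D K object] + [A E G D K object] + [C G D K object] + [A C]
  take A:  [G D K object] + [A E G D K object] + [C G D K object] + [A C]
  take E:  [G D K object] + [E G D K object] + [C G D K object] + [C]
  take C:  [G D K object] + [G D K object] + [C G D K object] + [C]
  take G:  [G D K object] + [G D K object] + [G D K object]
  take D:  [D K object] + [D K object] + [D K object]
  take K:  [K object] + [K object] + [K object]
  take object:  [object] + [object] + [object]
MRO: N F H J M I A E C G D K object
save is defined in: D, G. First along the MRO is G.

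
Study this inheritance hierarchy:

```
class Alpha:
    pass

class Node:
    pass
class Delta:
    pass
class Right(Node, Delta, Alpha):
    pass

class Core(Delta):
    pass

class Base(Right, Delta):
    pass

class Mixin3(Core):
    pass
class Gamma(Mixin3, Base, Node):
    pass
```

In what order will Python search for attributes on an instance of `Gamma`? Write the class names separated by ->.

Gamma -> Mixin3 -> Core -> Base -> Right -> Node -> Delta -> Alpha -> object

L[Gamma] = Gamma + merge(L[Mixin3], L[Base], L[Node], [Mixin3 Base Node])
  take Mixin3:  [Mixin3 Core Delta object] + [Base Right Node Delta Alpha object] + [Node object] + [Mixin3 Base Node]
  take Core:  [Core Delta object] + [Base Right Node Delta Alpha object] + [Node object] + [Base Node]
  take Base:  [Delta object] + [Base Right Node Delta Alpha object] + [Node object] + [Base Node]
  take Right:  [Delta object] + [Right Node Delta Alpha object] + [Node object] + [Node]
  take Node:  [Delta object] + [Node Delta Alpha object] + [Node object] + [Node]
  take Delta:  [Delta object] + [Delta Alpha object] + [object]
  take Alpha:  [object] + [Alpha object] + [object]
  take object:  [object] + [object] + [object]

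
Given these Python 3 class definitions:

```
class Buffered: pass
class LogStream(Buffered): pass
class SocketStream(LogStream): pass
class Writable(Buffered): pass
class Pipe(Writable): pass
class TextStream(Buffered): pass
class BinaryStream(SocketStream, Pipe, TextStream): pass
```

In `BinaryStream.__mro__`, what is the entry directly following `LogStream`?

L[BinaryStream] = BinaryStream + merge(L[SocketStream], L[Pipe], L[TextStream], [SocketStream Pipe TextStream])
  take SocketStream:  [SocketStream LogStream Buffered object] + [Pipe Writable Buffered object] + [TextStream Buffered object] + [SocketStream Pipe TextStream]
  take LogStream:  [LogStream Buffered object] + [Pipe Writable Buffered object] + [TextStream Buffered object] + [Pipe TextStream]
  take Pipe:  [Buffered object] + [Pipe Writable Buffered object] + [TextStream Buffered object] + [Pipe TextStream]
  take Writable:  [Buffered object] + [Writable Buffered object] + [TextStream Buffered object] + [TextStream]
  take TextStream:  [Buffered object] + [Buffered object] + [TextStream Buffered object] + [TextStream]
  take Buffered:  [Buffered object] + [Buffered object] + [Buffered object]
  take object:  [object] + [object] + [object]
MRO: BinaryStream SocketStream LogStream Pipe Writable TextStream Buffered object
LogStream is at position 2; next is Pipe.

Pipe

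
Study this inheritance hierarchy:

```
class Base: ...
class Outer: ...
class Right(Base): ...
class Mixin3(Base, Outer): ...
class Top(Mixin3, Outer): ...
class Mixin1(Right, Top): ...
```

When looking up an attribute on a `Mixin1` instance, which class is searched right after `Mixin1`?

L[Mixin1] = Mixin1 + merge(L[Right], L[Top], [Right Top])
  take Right:  [Right Base object] + [Top Mixin3 Base Outer object] + [Right Top]
  take Top:  [Base object] + [Top Mixin3 Base Outer object] + [Top]
  take Mixin3:  [Base object] + [Mixin3 Base Outer object]
  take Base:  [Base object] + [Base Outer object]
  take Outer:  [object] + [Outer object]
  take object:  [object] + [object]
MRO: Mixin1 Right Top Mixin3 Base Outer object
Mixin1 is at position 0; next is Right.

Right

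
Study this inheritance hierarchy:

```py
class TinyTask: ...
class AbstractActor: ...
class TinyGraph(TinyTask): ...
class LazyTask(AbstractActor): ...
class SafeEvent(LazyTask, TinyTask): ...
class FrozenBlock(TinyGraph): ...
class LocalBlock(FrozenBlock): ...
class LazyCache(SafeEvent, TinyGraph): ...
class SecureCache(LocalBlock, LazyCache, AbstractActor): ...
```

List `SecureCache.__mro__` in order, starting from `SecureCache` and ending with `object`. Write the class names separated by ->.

SecureCache -> LocalBlock -> FrozenBlock -> LazyCache -> SafeEvent -> LazyTask -> AbstractActor -> TinyGraph -> TinyTask -> object

L[SecureCache] = SecureCache + merge(L[LocalBlock], L[LazyCache], L[AbstractActor], [LocalBlock LazyCache AbstractActor])
  take LocalBlock:  [LocalBlock FrozenBlock TinyGraph TinyTask object] + [LazyCache SafeEvent LazyTask AbstractActor TinyGraph TinyTask object] + [AbstractActor object] + [LocalBlock LazyCache AbstractActor]
  take FrozenBlock:  [FrozenBlock TinyGraph TinyTask object] + [LazyCache SafeEvent LazyTask AbstractActor TinyGraph TinyTask object] + [AbstractActor object] + [LazyCache AbstractActor]
  take LazyCache:  [TinyGraph TinyTask object] + [LazyCache SafeEvent LazyTask AbstractActor TinyGraph TinyTask object] + [AbstractActor object] + [LazyCache AbstractActor]
  take SafeEvent:  [TinyGraph TinyTask object] + [SafeEvent LazyTask AbstractActor TinyGraph TinyTask object] + [AbstractActor object] + [AbstractActor]
  take LazyTask:  [TinyGraph TinyTask object] + [LazyTask AbstractActor TinyGraph TinyTask object] + [AbstractActor object] + [AbstractActor]
  take AbstractActor:  [TinyGraph TinyTask object] + [AbstractActor TinyGraph TinyTask object] + [AbstractActor object] + [AbstractActor]
  take TinyGraph:  [TinyGraph TinyTask object] + [TinyGraph TinyTask object] + [object]
  take TinyTask:  [TinyTask object] + [TinyTask object] + [object]
  take object:  [object] + [object] + [object]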